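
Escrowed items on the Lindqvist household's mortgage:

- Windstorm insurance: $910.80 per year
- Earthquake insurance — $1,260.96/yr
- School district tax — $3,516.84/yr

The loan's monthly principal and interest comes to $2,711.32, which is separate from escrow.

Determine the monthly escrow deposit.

$474.05

Windstorm insurance = $910.80/yr
Earthquake insurance = $1,260.96/yr
School district tax = $3,516.84/yr
Annual escrow total = $5,688.60
Monthly escrow = $5,688.60 ÷ 12 = $474.05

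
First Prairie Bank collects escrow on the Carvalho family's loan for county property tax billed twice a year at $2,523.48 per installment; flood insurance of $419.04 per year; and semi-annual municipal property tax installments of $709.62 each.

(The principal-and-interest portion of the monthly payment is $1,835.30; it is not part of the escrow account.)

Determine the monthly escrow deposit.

$573.77

County property tax: $2,523.48 × 2 = $5,046.96 annually
Flood insurance: $419.04 annually
Municipal property tax: $709.62 × 2 = $1,419.24 annually
Yearly total = $5,046.96 + $419.04 + $1,419.24 = $6,885.24
Base monthly escrow = $6,885.24 / 12 = $573.77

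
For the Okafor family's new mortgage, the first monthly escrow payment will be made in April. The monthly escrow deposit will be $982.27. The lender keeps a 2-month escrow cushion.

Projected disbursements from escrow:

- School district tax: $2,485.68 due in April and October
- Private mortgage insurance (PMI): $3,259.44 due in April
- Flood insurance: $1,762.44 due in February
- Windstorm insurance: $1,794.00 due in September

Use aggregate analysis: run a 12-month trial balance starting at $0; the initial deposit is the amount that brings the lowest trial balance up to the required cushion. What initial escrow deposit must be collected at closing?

Cushion = 2 × $982.27 = $1,964.54
Trial balance (start $0, +$982.27 each month, − disbursements):
  Apr: +$982.27 − $5,745.12 → -$4,762.85
  May: +$982.27 → -$3,780.58
  Jun: +$982.27 → -$2,798.31
  Jul: +$982.27 → -$1,816.04
  Aug: +$982.27 → -$833.77
  Sep: +$982.27 − $1,794.00 → -$1,645.50
  Oct: +$982.27 − $2,485.68 → -$3,148.91
  Nov: +$982.27 → -$2,166.64
  Dec: +$982.27 → -$1,184.37
  Jan: +$982.27 → -$202.10
  Feb: +$982.27 − $1,762.44 → -$982.27
  Mar: +$982.27 → $0.00
Lowest trial balance = -$4,762.85 (Apr)
Initial deposit = cushion − low point = $1,964.54 − (-$4,762.85) = $6,727.39

$6,727.39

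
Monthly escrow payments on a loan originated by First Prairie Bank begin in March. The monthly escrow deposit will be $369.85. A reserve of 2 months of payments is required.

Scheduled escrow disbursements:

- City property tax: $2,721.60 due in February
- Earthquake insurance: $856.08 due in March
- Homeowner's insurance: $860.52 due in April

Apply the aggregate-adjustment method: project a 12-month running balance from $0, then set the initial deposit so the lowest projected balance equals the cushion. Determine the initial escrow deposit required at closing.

$1,716.60

Cushion = 2 × $369.85 = $739.70
Trial balance (start $0, +$369.85 each month, − disbursements):
  Mar: +$369.85 − $856.08 → -$486.23
  Apr: +$369.85 − $860.52 → -$976.90
  May: +$369.85 → -$607.05
  Jun: +$369.85 → -$237.20
  Jul: +$369.85 → $132.65
  Aug: +$369.85 → $502.50
  Sep: +$369.85 → $872.35
  Oct: +$369.85 → $1,242.20
  Nov: +$369.85 → $1,612.05
  Dec: +$369.85 → $1,981.90
  Jan: +$369.85 → $2,351.75
  Feb: +$369.85 − $2,721.60 → $0.00
Lowest trial balance = -$976.90 (Apr)
Initial deposit = cushion − low point = $739.70 − (-$976.90) = $1,716.60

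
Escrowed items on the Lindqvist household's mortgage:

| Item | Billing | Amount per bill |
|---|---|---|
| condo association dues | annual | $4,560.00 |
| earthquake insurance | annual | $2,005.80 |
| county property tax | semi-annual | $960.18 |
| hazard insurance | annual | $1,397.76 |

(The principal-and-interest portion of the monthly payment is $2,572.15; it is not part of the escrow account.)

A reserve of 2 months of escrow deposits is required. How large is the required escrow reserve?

Condo association dues — $4,560.00 annually
Earthquake insurance — $2,005.80 annually
County property tax — $960.18 × 2 = $1,920.36 annually
Hazard insurance — $1,397.76 annually
Combined annual = $4,560.00 + $2,005.80 + $1,920.36 + $1,397.76 = $9,883.92
Per month = $9,883.92 ÷ 12 = $823.66
Cushion = 2 × $823.66 = $1,647.32

$1,647.32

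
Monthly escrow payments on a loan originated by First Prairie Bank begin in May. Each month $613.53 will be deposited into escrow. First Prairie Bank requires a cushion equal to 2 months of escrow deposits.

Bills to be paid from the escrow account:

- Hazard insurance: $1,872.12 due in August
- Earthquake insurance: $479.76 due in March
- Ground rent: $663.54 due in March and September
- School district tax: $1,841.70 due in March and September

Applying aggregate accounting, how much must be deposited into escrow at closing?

$2,536.77

Cushion = 2 × $613.53 = $1,227.06
Trial balance (start $0, +$613.53 each month, − disbursements):
  May: +$613.53 → $613.53
  Jun: +$613.53 → $1,227.06
  Jul: +$613.53 → $1,840.59
  Aug: +$613.53 − $1,872.12 → $582.00
  Sep: +$613.53 − $2,505.24 → -$1,309.71
  Oct: +$613.53 → -$696.18
  Nov: +$613.53 → -$82.65
  Dec: +$613.53 → $530.88
  Jan: +$613.53 → $1,144.41
  Feb: +$613.53 → $1,757.94
  Mar: +$613.53 − $2,985.00 → -$613.53
  Apr: +$613.53 → $0.00
Lowest trial balance = -$1,309.71 (Sep)
Initial deposit = cushion − low point = $1,227.06 − (-$1,309.71) = $2,536.77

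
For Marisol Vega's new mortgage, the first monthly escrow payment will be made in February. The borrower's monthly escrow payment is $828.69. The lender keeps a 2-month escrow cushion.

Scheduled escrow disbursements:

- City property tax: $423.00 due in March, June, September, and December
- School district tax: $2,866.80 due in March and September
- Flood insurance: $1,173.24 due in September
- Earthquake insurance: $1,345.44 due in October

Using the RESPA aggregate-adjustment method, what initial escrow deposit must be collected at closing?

Cushion = 2 × $828.69 = $1,657.38
Trial balance (start $0, +$828.69 each month, − disbursements):
  Feb: +$828.69 → $828.69
  Mar: +$828.69 − $3,289.80 → -$1,632.42
  Apr: +$828.69 → -$803.73
  May: +$828.69 → $24.96
  Jun: +$828.69 − $423.00 → $430.65
  Jul: +$828.69 → $1,259.34
  Aug: +$828.69 → $2,088.03
  Sep: +$828.69 − $4,463.04 → -$1,546.32
  Oct: +$828.69 − $1,345.44 → -$2,063.07
  Nov: +$828.69 → -$1,234.38
  Dec: +$828.69 − $423.00 → -$828.69
  Jan: +$828.69 → $0.00
Lowest trial balance = -$2,063.07 (Oct)
Initial deposit = cushion − low point = $1,657.38 − (-$2,063.07) = $3,720.45

$3,720.45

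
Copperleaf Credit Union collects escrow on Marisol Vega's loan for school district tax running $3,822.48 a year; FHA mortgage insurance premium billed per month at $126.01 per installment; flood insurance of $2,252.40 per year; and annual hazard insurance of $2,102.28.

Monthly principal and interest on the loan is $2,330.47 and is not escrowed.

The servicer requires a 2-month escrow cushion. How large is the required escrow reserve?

$1,614.88

School district tax: $3,822.48
FHA mortgage insurance premium: $126.01 × 12 = $1,512.12
Flood insurance: $2,252.40
Hazard insurance: $2,102.28
Total annual escrow = $3,822.48 + $1,512.12 + $2,252.40 + $2,102.28 = $9,689.28
Per month = $9,689.28 ÷ 12 = $807.44
Required cushion = 2 × $807.44 = $1,614.88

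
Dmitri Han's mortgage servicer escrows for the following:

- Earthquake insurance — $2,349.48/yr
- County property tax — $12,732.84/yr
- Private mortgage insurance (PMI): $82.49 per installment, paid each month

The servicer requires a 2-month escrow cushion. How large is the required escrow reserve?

$2,678.70

Earthquake insurance — $2,349.48/yr
County property tax — $12,732.84/yr
Private mortgage insurance (PMI) — $82.49 × 12 = $989.88/yr
Total per year = $16,072.20
Per month = $16,072.20 ÷ 12 = $1,339.35
Reserve = 2 × $1,339.35 = $2,678.70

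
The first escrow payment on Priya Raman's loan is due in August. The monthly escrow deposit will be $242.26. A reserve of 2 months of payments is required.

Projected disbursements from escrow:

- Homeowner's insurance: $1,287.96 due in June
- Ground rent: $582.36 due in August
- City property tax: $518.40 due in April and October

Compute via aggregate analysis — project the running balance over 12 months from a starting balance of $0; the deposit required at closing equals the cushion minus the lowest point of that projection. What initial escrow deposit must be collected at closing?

Cushion = 2 × $242.26 = $484.52
Trial balance (start $0, +$242.26 each month, − disbursements):
  Aug: +$242.26 − $582.36 → -$340.10
  Sep: +$242.26 → -$97.84
  Oct: +$242.26 − $518.40 → -$373.98
  Nov: +$242.26 → -$131.72
  Dec: +$242.26 → $110.54
  Jan: +$242.26 → $352.80
  Feb: +$242.26 → $595.06
  Mar: +$242.26 → $837.32
  Apr: +$242.26 − $518.40 → $561.18
  May: +$242.26 → $803.44
  Jun: +$242.26 − $1,287.96 → -$242.26
  Jul: +$242.26 → $0.00
Lowest trial balance = -$373.98 (Oct)
Initial deposit = cushion − low point = $484.52 − (-$373.98) = $858.50

$858.50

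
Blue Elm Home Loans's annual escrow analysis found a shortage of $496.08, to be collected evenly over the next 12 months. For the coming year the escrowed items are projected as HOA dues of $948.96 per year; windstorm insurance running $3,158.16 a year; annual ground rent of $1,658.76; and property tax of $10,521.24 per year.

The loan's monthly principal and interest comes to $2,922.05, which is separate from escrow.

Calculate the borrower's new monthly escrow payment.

$1,398.60

HOA dues — $948.96
Windstorm insurance — $3,158.16
Ground rent — $1,658.76
Property tax — $10,521.24
Yearly total = $948.96 + $3,158.16 + $1,658.76 + $10,521.24 = $16,287.12
Base monthly escrow = $16,287.12 ÷ 12 = $1,357.26
Shortage per month = $496.08 ÷ 12 = $41.34
New monthly escrow = $1,357.26 + $41.34 = $1,398.60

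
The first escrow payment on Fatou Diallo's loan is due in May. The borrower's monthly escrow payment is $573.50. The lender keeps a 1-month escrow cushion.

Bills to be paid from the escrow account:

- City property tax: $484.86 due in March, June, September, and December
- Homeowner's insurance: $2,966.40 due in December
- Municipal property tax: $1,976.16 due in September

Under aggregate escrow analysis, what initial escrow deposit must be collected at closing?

Cushion = 1 × $573.50 = $573.50
Trial balance (start $0, +$573.50 each month, − disbursements):
  May: +$573.50 → $573.50
  Jun: +$573.50 − $484.86 → $662.14
  Jul: +$573.50 → $1,235.64
  Aug: +$573.50 → $1,809.14
  Sep: +$573.50 − $2,461.02 → -$78.38
  Oct: +$573.50 → $495.12
  Nov: +$573.50 → $1,068.62
  Dec: +$573.50 − $3,451.26 → -$1,809.14
  Jan: +$573.50 → -$1,235.64
  Feb: +$573.50 → -$662.14
  Mar: +$573.50 − $484.86 → -$573.50
  Apr: +$573.50 → $0.00
Lowest trial balance = -$1,809.14 (Dec)
Initial deposit = cushion − low point = $573.50 − (-$1,809.14) = $2,382.64

$2,382.64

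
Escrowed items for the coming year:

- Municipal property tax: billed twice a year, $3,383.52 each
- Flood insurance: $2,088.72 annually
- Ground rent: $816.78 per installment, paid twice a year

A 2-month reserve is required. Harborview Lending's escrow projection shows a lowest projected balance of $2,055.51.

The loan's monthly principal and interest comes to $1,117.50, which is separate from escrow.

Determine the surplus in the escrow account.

$307.29

Municipal property tax — $3,383.52 × 2 = $6,767.04/yr
Flood insurance — $2,088.72/yr
Ground rent — $816.78 × 2 = $1,633.56/yr
Combined annual = $10,489.32
Base monthly escrow = $10,489.32 ÷ 12 = $874.11
Cushion = 2 × $874.11 = $1,748.22
Excess over cushion: $2,055.51 − $1,748.22 = $307.29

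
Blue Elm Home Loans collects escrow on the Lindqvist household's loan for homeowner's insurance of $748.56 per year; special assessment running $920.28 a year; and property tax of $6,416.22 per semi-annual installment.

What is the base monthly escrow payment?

$1,208.44

Homeowner's insurance: $748.56/yr
Special assessment: $920.28/yr
Property tax: $6,416.22 × 2 = $12,832.44/yr
Combined annual = $14,501.28
Per month = $14,501.28 / 12 = $1,208.44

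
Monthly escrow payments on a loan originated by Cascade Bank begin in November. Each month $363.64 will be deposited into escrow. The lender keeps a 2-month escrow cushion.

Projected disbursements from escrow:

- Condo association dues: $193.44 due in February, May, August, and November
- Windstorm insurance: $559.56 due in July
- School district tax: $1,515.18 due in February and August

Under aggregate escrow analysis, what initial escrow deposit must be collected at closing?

Cushion = 2 × $363.64 = $727.28
Trial balance (start $0, +$363.64 each month, − disbursements):
  Nov: +$363.64 − $193.44 → $170.20
  Dec: +$363.64 → $533.84
  Jan: +$363.64 → $897.48
  Feb: +$363.64 − $1,708.62 → -$447.50
  Mar: +$363.64 → -$83.86
  Apr: +$363.64 → $279.78
  May: +$363.64 − $193.44 → $449.98
  Jun: +$363.64 → $813.62
  Jul: +$363.64 − $559.56 → $617.70
  Aug: +$363.64 − $1,708.62 → -$727.28
  Sep: +$363.64 → -$363.64
  Oct: +$363.64 → $0.00
Lowest trial balance = -$727.28 (Aug)
Initial deposit = cushion − low point = $727.28 − (-$727.28) = $1,454.56

$1,454.56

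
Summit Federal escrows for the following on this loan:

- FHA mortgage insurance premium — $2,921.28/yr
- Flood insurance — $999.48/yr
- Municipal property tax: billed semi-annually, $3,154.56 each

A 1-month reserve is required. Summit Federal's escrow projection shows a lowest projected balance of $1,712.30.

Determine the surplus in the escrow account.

FHA mortgage insurance premium — $2,921.28
Flood insurance — $999.48
Municipal property tax — $3,154.56 × 2 = $6,309.12
Annual escrow total = $10,229.88
Monthly escrow = $10,229.88 ÷ 12 = $852.49
Cushion = 1 × $852.49 = $852.49
Surplus = $1,712.30 − $852.49 = $859.81

$859.81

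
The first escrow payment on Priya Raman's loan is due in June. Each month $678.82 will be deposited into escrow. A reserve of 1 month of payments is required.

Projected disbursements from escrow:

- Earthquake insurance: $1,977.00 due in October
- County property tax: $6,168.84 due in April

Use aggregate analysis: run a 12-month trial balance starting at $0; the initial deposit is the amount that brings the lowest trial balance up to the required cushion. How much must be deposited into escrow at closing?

Cushion = 1 × $678.82 = $678.82
Trial balance (start $0, +$678.82 each month, − disbursements):
  Jun: +$678.82 → $678.82
  Jul: +$678.82 → $1,357.64
  Aug: +$678.82 → $2,036.46
  Sep: +$678.82 → $2,715.28
  Oct: +$678.82 − $1,977.00 → $1,417.10
  Nov: +$678.82 → $2,095.92
  Dec: +$678.82 → $2,774.74
  Jan: +$678.82 → $3,453.56
  Feb: +$678.82 → $4,132.38
  Mar: +$678.82 → $4,811.20
  Apr: +$678.82 − $6,168.84 → -$678.82
  May: +$678.82 → $0.00
Lowest trial balance = -$678.82 (Apr)
Initial deposit = cushion − low point = $678.82 − (-$678.82) = $1,357.64

$1,357.64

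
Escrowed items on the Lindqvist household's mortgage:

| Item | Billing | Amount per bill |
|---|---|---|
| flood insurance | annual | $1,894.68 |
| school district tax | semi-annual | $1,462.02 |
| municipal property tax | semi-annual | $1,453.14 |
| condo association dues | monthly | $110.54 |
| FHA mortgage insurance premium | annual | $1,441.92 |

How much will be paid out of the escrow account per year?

Flood insurance = $1,894.68 per year
School district tax = $1,462.02 × 2 = $2,924.04 per year
Municipal property tax = $1,453.14 × 2 = $2,906.28 per year
Condo association dues = $110.54 × 12 = $1,326.48 per year
FHA mortgage insurance premium = $1,441.92 per year
Total per year = $1,894.68 + $2,924.04 + $2,906.28 + $1,326.48 + $1,441.92 = $10,493.40

$10,493.40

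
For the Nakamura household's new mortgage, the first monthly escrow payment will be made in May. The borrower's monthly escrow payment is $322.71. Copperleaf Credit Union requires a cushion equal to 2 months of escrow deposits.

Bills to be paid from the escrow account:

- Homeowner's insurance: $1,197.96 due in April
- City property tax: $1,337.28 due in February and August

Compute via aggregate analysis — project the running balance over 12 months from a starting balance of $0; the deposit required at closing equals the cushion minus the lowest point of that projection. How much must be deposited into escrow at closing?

Cushion = 2 × $322.71 = $645.42
Trial balance (start $0, +$322.71 each month, − disbursements):
  May: +$322.71 → $322.71
  Jun: +$322.71 → $645.42
  Jul: +$322.71 → $968.13
  Aug: +$322.71 − $1,337.28 → -$46.44
  Sep: +$322.71 → $276.27
  Oct: +$322.71 → $598.98
  Nov: +$322.71 → $921.69
  Dec: +$322.71 → $1,244.40
  Jan: +$322.71 → $1,567.11
  Feb: +$322.71 − $1,337.28 → $552.54
  Mar: +$322.71 → $875.25
  Apr: +$322.71 − $1,197.96 → $0.00
Lowest trial balance = -$46.44 (Aug)
Initial deposit = cushion − low point = $645.42 − (-$46.44) = $691.86

$691.86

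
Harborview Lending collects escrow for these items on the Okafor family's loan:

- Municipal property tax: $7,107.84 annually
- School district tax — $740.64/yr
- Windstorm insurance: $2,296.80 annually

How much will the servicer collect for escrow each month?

$845.44

Municipal property tax — $7,107.84
School district tax — $740.64
Windstorm insurance — $2,296.80
Annual escrow total = $10,145.28
Monthly escrow = $10,145.28 / 12 = $845.44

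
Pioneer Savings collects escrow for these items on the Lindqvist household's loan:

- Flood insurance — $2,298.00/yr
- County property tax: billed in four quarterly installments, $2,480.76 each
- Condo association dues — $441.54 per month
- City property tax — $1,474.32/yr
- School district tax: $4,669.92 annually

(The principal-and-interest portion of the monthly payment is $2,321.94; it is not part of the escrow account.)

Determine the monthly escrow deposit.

$1,971.98

Flood insurance — $2,298.00 annually
County property tax — $2,480.76 × 4 = $9,923.04 annually
Condo association dues — $441.54 × 12 = $5,298.48 annually
City property tax — $1,474.32 annually
School district tax — $4,669.92 annually
Combined annual = $2,298.00 + $9,923.04 + $5,298.48 + $1,474.32 + $4,669.92 = $23,663.76
Base monthly escrow = $23,663.76 ÷ 12 = $1,971.98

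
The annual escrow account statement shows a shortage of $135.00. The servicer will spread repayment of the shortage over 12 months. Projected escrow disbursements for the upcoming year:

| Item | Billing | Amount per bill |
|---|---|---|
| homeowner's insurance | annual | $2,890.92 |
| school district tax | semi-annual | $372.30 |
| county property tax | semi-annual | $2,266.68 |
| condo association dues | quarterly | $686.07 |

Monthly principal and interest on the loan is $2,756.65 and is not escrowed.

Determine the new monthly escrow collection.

Homeowner's insurance — $2,890.92
School district tax — $372.30 × 2 = $744.60
County property tax — $2,266.68 × 2 = $4,533.36
Condo association dues — $686.07 × 4 = $2,744.28
Total per year = $2,890.92 + $744.60 + $4,533.36 + $2,744.28 = $10,913.16
Monthly = $10,913.16 ÷ 12 = $909.43
Shortage spread = $135.00 / 12 = $11.25/mo
New monthly escrow = $909.43 + $11.25 = $920.68

$920.68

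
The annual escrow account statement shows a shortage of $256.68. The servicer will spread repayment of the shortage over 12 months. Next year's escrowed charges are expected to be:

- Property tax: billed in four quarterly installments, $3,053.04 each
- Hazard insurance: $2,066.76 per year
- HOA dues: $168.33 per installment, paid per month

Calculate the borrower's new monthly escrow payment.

Property tax — $3,053.04 × 4 = $12,212.16
Hazard insurance — $2,066.76
HOA dues — $168.33 × 12 = $2,019.96
Annual escrow total = $12,212.16 + $2,066.76 + $2,019.96 = $16,298.88
Monthly escrow = $16,298.88 / 12 = $1,358.24
Shortage per month = $256.68 / 12 = $21.39
Adjusted monthly = $1,358.24 + $21.39 = $1,379.63

$1,379.63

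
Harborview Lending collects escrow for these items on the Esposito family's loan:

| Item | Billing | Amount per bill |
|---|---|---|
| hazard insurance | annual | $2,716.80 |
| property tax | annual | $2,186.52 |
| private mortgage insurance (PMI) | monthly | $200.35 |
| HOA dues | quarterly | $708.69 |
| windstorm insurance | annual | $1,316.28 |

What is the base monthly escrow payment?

$954.88

Hazard insurance = $2,716.80
Property tax = $2,186.52
Private mortgage insurance (PMI) = $200.35 × 12 = $2,404.20
HOA dues = $708.69 × 4 = $2,834.76
Windstorm insurance = $1,316.28
Total annual escrow = $2,716.80 + $2,186.52 + $2,404.20 + $2,834.76 + $1,316.28 = $11,458.56
Per month = $11,458.56 / 12 = $954.88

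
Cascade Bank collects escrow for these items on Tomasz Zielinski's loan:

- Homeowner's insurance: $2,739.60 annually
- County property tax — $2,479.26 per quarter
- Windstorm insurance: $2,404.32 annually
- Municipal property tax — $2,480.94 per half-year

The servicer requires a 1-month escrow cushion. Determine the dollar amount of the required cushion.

$1,668.57

Homeowner's insurance: $2,739.60 per year
County property tax: $2,479.26 × 4 = $9,917.04 per year
Windstorm insurance: $2,404.32 per year
Municipal property tax: $2,480.94 × 2 = $4,961.88 per year
Annual escrow total = $2,739.60 + $9,917.04 + $2,404.32 + $4,961.88 = $20,022.84
Monthly = $20,022.84 ÷ 12 = $1,668.57
Cushion = 1 × $1,668.57 = $1,668.57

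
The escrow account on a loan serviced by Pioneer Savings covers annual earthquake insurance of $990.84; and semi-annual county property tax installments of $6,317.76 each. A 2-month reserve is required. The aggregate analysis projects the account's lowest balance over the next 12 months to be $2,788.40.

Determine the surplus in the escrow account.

Earthquake insurance = $990.84
County property tax = $6,317.76 × 2 = $12,635.52
Total annual escrow = $990.84 + $12,635.52 = $13,626.36
Per month = $13,626.36 ÷ 12 = $1,135.53
Required cushion = 2 × $1,135.53 = $2,271.06
Excess over cushion: $2,788.40 − $2,271.06 = $517.34

$517.34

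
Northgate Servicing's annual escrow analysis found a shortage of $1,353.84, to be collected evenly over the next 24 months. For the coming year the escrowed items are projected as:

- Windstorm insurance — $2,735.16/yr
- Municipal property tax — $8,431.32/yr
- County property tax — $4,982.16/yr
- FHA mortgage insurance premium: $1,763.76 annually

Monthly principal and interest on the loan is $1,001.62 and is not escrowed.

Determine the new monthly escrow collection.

Windstorm insurance — $2,735.16
Municipal property tax — $8,431.32
County property tax — $4,982.16
FHA mortgage insurance premium — $1,763.76
Total per year = $17,912.40
Base monthly escrow = $17,912.40 ÷ 12 = $1,492.70
Shortage spread = $1,353.84 / 24 = $56.41/mo
Adjusted monthly = $1,492.70 + $56.41 = $1,549.11

$1,549.11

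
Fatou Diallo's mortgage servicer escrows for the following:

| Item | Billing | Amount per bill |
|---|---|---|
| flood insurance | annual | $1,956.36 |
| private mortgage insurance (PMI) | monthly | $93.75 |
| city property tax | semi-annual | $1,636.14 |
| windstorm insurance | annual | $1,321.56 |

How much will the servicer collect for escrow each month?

Flood insurance: $1,956.36 annually
Private mortgage insurance (PMI): $93.75 × 12 = $1,125.00 annually
City property tax: $1,636.14 × 2 = $3,272.28 annually
Windstorm insurance: $1,321.56 annually
Total per year = $1,956.36 + $1,125.00 + $3,272.28 + $1,321.56 = $7,675.20
Per month = $7,675.20 / 12 = $639.60

$639.60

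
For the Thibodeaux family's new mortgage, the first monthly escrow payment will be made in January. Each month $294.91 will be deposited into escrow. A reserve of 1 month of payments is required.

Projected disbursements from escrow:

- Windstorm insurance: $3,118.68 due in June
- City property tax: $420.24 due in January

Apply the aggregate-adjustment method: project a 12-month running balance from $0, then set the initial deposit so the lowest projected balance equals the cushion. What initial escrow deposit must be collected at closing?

Cushion = 1 × $294.91 = $294.91
Trial balance (start $0, +$294.91 each month, − disbursements):
  Jan: +$294.91 − $420.24 → -$125.33
  Feb: +$294.91 → $169.58
  Mar: +$294.91 → $464.49
  Apr: +$294.91 → $759.40
  May: +$294.91 → $1,054.31
  Jun: +$294.91 − $3,118.68 → -$1,769.46
  Jul: +$294.91 → -$1,474.55
  Aug: +$294.91 → -$1,179.64
  Sep: +$294.91 → -$884.73
  Oct: +$294.91 → -$589.82
  Nov: +$294.91 → -$294.91
  Dec: +$294.91 → $0.00
Lowest trial balance = -$1,769.46 (Jun)
Initial deposit = cushion − low point = $294.91 − (-$1,769.46) = $2,064.37

$2,064.37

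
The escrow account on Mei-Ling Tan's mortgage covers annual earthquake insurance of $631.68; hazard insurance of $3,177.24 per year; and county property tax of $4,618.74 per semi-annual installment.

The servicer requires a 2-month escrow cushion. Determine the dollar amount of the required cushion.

Earthquake insurance = $631.68
Hazard insurance = $3,177.24
County property tax = $4,618.74 × 2 = $9,237.48
Combined annual = $631.68 + $3,177.24 + $9,237.48 = $13,046.40
Base monthly escrow = $13,046.40 ÷ 12 = $1,087.20
Required cushion = 2 × $1,087.20 = $2,174.40

$2,174.40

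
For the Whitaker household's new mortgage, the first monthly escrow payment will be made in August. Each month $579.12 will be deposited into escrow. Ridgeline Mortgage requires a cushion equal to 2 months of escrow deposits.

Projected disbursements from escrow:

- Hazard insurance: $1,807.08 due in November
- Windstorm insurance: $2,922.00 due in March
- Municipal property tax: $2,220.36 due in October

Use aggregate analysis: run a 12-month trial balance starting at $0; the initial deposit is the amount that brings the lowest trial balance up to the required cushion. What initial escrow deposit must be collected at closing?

Cushion = 2 × $579.12 = $1,158.24
Trial balance (start $0, +$579.12 each month, − disbursements):
  Aug: +$579.12 → $579.12
  Sep: +$579.12 → $1,158.24
  Oct: +$579.12 − $2,220.36 → -$483.00
  Nov: +$579.12 − $1,807.08 → -$1,710.96
  Dec: +$579.12 → -$1,131.84
  Jan: +$579.12 → -$552.72
  Feb: +$579.12 → $26.40
  Mar: +$579.12 − $2,922.00 → -$2,316.48
  Apr: +$579.12 → -$1,737.36
  May: +$579.12 → -$1,158.24
  Jun: +$579.12 → -$579.12
  Jul: +$579.12 → $0.00
Lowest trial balance = -$2,316.48 (Mar)
Initial deposit = cushion − low point = $1,158.24 − (-$2,316.48) = $3,474.72

$3,474.72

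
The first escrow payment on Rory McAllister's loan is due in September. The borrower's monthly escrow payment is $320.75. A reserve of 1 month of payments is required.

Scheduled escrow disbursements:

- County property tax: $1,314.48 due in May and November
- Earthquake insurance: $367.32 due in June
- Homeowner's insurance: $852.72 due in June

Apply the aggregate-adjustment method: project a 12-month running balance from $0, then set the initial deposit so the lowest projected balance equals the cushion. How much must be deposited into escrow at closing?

Cushion = 1 × $320.75 = $320.75
Trial balance (start $0, +$320.75 each month, − disbursements):
  Sep: +$320.75 → $320.75
  Oct: +$320.75 → $641.50
  Nov: +$320.75 − $1,314.48 → -$352.23
  Dec: +$320.75 → -$31.48
  Jan: +$320.75 → $289.27
  Feb: +$320.75 → $610.02
  Mar: +$320.75 → $930.77
  Apr: +$320.75 → $1,251.52
  May: +$320.75 − $1,314.48 → $257.79
  Jun: +$320.75 − $1,220.04 → -$641.50
  Jul: +$320.75 → -$320.75
  Aug: +$320.75 → $0.00
Lowest trial balance = -$641.50 (Jun)
Initial deposit = cushion − low point = $320.75 − (-$641.50) = $962.25

$962.25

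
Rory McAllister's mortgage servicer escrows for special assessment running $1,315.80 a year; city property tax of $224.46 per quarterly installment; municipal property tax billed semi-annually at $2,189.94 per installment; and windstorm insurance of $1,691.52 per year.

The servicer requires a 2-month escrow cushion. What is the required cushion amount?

$1,380.84

Special assessment: $1,315.80
City property tax: $224.46 × 4 = $897.84
Municipal property tax: $2,189.94 × 2 = $4,379.88
Windstorm insurance: $1,691.52
Annual escrow total = $1,315.80 + $897.84 + $4,379.88 + $1,691.52 = $8,285.04
Monthly escrow = $8,285.04 / 12 = $690.42
Cushion = 2 × $690.42 = $1,380.84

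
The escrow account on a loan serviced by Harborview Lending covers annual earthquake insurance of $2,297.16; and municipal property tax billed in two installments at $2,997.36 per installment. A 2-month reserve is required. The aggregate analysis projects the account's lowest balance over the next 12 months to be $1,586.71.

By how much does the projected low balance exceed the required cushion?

Earthquake insurance — $2,297.16/yr
Municipal property tax — $2,997.36 × 2 = $5,994.72/yr
Annual escrow total = $8,291.88
Monthly = $8,291.88 ÷ 12 = $690.99
Cushion = 2 × $690.99 = $1,381.98
Excess over cushion: $1,586.71 − $1,381.98 = $204.73

$204.73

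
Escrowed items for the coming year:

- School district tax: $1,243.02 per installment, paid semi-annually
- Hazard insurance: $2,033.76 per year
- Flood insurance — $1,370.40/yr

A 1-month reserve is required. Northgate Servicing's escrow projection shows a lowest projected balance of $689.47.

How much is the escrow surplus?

$198.62

School district tax: $1,243.02 × 2 = $2,486.04
Hazard insurance: $2,033.76
Flood insurance: $1,370.40
Total per year = $2,486.04 + $2,033.76 + $1,370.40 = $5,890.20
Monthly escrow = $5,890.20 ÷ 12 = $490.85
Cushion = 1 × $490.85 = $490.85
Surplus = $689.47 − $490.85 = $198.62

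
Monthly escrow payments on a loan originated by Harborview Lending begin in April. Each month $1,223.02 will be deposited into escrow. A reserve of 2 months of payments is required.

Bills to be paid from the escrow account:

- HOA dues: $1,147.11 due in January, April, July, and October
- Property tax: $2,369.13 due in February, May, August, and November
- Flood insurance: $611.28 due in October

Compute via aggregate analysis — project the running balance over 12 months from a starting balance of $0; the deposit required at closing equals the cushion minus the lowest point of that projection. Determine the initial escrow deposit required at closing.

$3,821.88

Cushion = 2 × $1,223.02 = $2,446.04
Trial balance (start $0, +$1,223.02 each month, − disbursements):
  Apr: +$1,223.02 − $1,147.11 → $75.91
  May: +$1,223.02 − $2,369.13 → -$1,070.20
  Jun: +$1,223.02 → $152.82
  Jul: +$1,223.02 − $1,147.11 → $228.73
  Aug: +$1,223.02 − $2,369.13 → -$917.38
  Sep: +$1,223.02 → $305.64
  Oct: +$1,223.02 − $1,758.39 → -$229.73
  Nov: +$1,223.02 − $2,369.13 → -$1,375.84
  Dec: +$1,223.02 → -$152.82
  Jan: +$1,223.02 − $1,147.11 → -$76.91
  Feb: +$1,223.02 − $2,369.13 → -$1,223.02
  Mar: +$1,223.02 → $0.00
Lowest trial balance = -$1,375.84 (Nov)
Initial deposit = cushion − low point = $2,446.04 − (-$1,375.84) = $3,821.88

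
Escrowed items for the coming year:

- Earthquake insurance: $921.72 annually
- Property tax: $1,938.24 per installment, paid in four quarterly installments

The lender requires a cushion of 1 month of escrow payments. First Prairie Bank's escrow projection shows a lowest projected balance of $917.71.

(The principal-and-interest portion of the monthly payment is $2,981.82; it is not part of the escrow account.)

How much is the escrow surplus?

Earthquake insurance = $921.72/yr
Property tax = $1,938.24 × 4 = $7,752.96/yr
Total annual escrow = $921.72 + $7,752.96 = $8,674.68
Base monthly escrow = $8,674.68 / 12 = $722.89
Required cushion = 1 × $722.89 = $722.89
Surplus = $917.71 − $722.89 = $194.82

$194.82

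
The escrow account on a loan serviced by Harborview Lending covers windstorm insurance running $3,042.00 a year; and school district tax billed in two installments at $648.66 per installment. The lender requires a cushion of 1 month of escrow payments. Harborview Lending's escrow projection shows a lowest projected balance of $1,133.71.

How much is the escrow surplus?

$772.10

Windstorm insurance — $3,042.00 annually
School district tax — $648.66 × 2 = $1,297.32 annually
Total per year = $4,339.32
Monthly = $4,339.32 ÷ 12 = $361.61
Required cushion = 1 × $361.61 = $361.61
Excess over cushion: $1,133.71 − $361.61 = $772.10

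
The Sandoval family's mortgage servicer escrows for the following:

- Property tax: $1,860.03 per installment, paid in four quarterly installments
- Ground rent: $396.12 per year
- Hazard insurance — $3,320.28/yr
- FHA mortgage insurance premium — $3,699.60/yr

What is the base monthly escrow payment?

Property tax — $1,860.03 × 4 = $7,440.12 per year
Ground rent — $396.12 per year
Hazard insurance — $3,320.28 per year
FHA mortgage insurance premium — $3,699.60 per year
Total per year = $7,440.12 + $396.12 + $3,320.28 + $3,699.60 = $14,856.12
Base monthly escrow = $14,856.12 / 12 = $1,238.01

$1,238.01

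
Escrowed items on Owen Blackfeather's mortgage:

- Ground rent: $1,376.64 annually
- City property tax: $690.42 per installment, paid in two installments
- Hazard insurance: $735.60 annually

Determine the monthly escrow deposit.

Ground rent: $1,376.64 per year
City property tax: $690.42 × 2 = $1,380.84 per year
Hazard insurance: $735.60 per year
Annual escrow total = $1,376.64 + $1,380.84 + $735.60 = $3,493.08
Base monthly escrow = $3,493.08 / 12 = $291.09

$291.09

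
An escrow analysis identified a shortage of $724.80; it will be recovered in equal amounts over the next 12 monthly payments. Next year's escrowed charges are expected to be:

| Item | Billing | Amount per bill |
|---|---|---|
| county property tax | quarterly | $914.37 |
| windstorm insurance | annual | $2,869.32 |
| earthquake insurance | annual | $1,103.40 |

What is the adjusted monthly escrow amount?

$696.25

County property tax — $914.37 × 4 = $3,657.48 annually
Windstorm insurance — $2,869.32 annually
Earthquake insurance — $1,103.40 annually
Combined annual = $7,630.20
Monthly = $7,630.20 ÷ 12 = $635.85
Shortage per month = $724.80 ÷ 12 = $60.40
Adjusted monthly = $635.85 + $60.40 = $696.25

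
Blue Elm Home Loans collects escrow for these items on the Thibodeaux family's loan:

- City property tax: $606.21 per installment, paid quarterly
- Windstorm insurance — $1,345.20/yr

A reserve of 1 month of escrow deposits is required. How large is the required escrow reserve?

$314.17

City property tax: $606.21 × 4 = $2,424.84
Windstorm insurance: $1,345.20
Yearly total = $2,424.84 + $1,345.20 = $3,770.04
Per month = $3,770.04 ÷ 12 = $314.17
Required cushion = 1 × $314.17 = $314.17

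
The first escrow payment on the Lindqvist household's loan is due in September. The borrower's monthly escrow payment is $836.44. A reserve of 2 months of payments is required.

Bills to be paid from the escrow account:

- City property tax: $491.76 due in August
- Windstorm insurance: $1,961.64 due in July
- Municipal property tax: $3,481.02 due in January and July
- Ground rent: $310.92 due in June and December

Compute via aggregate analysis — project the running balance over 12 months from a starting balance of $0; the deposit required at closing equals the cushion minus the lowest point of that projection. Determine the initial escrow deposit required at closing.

$2,017.56

Cushion = 2 × $836.44 = $1,672.88
Trial balance (start $0, +$836.44 each month, − disbursements):
  Sep: +$836.44 → $836.44
  Oct: +$836.44 → $1,672.88
  Nov: +$836.44 → $2,509.32
  Dec: +$836.44 − $310.92 → $3,034.84
  Jan: +$836.44 − $3,481.02 → $390.26
  Feb: +$836.44 → $1,226.70
  Mar: +$836.44 → $2,063.14
  Apr: +$836.44 → $2,899.58
  May: +$836.44 → $3,736.02
  Jun: +$836.44 − $310.92 → $4,261.54
  Jul: +$836.44 − $5,442.66 → -$344.68
  Aug: +$836.44 − $491.76 → $0.00
Lowest trial balance = -$344.68 (Jul)
Initial deposit = cushion − low point = $1,672.88 − (-$344.68) = $2,017.56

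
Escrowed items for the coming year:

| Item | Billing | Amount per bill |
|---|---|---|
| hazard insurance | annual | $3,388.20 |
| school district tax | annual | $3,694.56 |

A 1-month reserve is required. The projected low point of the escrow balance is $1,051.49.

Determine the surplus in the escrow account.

$461.26

Hazard insurance: $3,388.20 per year
School district tax: $3,694.56 per year
Total per year = $3,388.20 + $3,694.56 = $7,082.76
Monthly = $7,082.76 / 12 = $590.23
Cushion = 1 × $590.23 = $590.23
Excess over cushion: $1,051.49 − $590.23 = $461.26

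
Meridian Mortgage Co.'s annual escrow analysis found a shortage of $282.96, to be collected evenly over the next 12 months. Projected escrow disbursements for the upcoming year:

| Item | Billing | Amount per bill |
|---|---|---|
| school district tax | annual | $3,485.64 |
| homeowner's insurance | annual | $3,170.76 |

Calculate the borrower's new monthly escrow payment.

School district tax: $3,485.64 annually
Homeowner's insurance: $3,170.76 annually
Combined annual = $6,656.40
Base monthly escrow = $6,656.40 / 12 = $554.70
Monthly shortage recovery: $282.96 / 12 = $23.58
Adjusted monthly = $554.70 + $23.58 = $578.28

$578.28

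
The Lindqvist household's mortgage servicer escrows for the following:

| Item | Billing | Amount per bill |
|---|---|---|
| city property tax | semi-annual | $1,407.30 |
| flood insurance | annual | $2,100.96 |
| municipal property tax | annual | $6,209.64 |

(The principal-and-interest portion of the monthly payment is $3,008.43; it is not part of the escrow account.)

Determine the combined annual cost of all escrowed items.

$11,125.20

City property tax = $1,407.30 × 2 = $2,814.60
Flood insurance = $2,100.96
Municipal property tax = $6,209.64
Combined annual = $11,125.20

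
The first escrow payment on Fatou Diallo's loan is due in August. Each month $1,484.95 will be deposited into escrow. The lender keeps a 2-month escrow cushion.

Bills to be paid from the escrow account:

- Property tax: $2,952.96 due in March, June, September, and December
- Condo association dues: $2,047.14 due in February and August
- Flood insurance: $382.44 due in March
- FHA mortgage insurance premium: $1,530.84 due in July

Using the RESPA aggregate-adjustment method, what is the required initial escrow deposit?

$5,000.10

Cushion = 2 × $1,484.95 = $2,969.90
Trial balance (start $0, +$1,484.95 each month, − disbursements):
  Aug: +$1,484.95 − $2,047.14 → -$562.19
  Sep: +$1,484.95 − $2,952.96 → -$2,030.20
  Oct: +$1,484.95 → -$545.25
  Nov: +$1,484.95 → $939.70
  Dec: +$1,484.95 − $2,952.96 → -$528.31
  Jan: +$1,484.95 → $956.64
  Feb: +$1,484.95 − $2,047.14 → $394.45
  Mar: +$1,484.95 − $3,335.40 → -$1,456.00
  Apr: +$1,484.95 → $28.95
  May: +$1,484.95 → $1,513.90
  Jun: +$1,484.95 − $2,952.96 → $45.89
  Jul: +$1,484.95 − $1,530.84 → $0.00
Lowest trial balance = -$2,030.20 (Sep)
Initial deposit = cushion − low point = $2,969.90 − (-$2,030.20) = $5,000.10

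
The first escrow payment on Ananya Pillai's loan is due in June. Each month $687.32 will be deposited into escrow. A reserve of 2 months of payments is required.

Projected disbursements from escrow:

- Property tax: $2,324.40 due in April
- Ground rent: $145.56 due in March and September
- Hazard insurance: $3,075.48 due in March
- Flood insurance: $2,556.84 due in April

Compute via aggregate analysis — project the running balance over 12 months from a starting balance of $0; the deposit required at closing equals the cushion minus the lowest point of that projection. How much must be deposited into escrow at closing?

Cushion = 2 × $687.32 = $1,374.64
Trial balance (start $0, +$687.32 each month, − disbursements):
  Jun: +$687.32 → $687.32
  Jul: +$687.32 → $1,374.64
  Aug: +$687.32 → $2,061.96
  Sep: +$687.32 − $145.56 → $2,603.72
  Oct: +$687.32 → $3,291.04
  Nov: +$687.32 → $3,978.36
  Dec: +$687.32 → $4,665.68
  Jan: +$687.32 → $5,353.00
  Feb: +$687.32 → $6,040.32
  Mar: +$687.32 − $3,221.04 → $3,506.60
  Apr: +$687.32 − $4,881.24 → -$687.32
  May: +$687.32 → $0.00
Lowest trial balance = -$687.32 (Apr)
Initial deposit = cushion − low point = $1,374.64 − (-$687.32) = $2,061.96

$2,061.96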